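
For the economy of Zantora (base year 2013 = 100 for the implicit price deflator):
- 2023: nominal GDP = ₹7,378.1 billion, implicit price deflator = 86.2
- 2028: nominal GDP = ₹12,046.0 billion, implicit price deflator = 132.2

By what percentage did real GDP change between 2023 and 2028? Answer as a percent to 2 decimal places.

Real GDP 2023 = 7378.1 / 0.862 = 8559.28.
Real GDP 2028 = 12046.0 / 1.322 = 9111.95.
Real growth = 9111.95 / 8559.28 − 1 = 0.0646.

6.46%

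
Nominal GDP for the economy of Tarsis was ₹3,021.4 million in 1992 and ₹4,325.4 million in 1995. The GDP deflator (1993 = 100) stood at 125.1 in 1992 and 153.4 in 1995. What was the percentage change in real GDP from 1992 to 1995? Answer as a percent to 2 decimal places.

16.75%

Real GDP 1992 = 3021.4 / 1.251 = 2415.19.
Real GDP 1995 = 4325.4 / 1.534 = 2819.69.
Real growth = 2819.69 / 2415.19 − 1 = 0.1675.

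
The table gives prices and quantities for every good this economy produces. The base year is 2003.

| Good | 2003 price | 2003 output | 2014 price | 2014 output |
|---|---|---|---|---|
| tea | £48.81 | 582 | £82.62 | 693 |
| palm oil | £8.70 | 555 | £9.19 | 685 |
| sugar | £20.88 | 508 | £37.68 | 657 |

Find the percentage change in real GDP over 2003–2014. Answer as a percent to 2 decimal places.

22.03%

Real GDP 2003 = Nominal GDP 2003 = 48.81·582 + 8.70·555 + 20.88·508 = 43842.96.
Real GDP 2014 (at 2003 prices) = 48.81·693 + 8.70·685 + 20.88·657 = 53502.99.
Real growth = 53502.99/43842.96 − 1 = 0.2203.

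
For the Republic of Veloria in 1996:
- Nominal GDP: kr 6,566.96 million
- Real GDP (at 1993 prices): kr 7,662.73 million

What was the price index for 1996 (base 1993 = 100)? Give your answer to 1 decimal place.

price index = (Nominal / Real) × 100 = 6566.96 / 7662.73 × 100 = 85.70.

85.7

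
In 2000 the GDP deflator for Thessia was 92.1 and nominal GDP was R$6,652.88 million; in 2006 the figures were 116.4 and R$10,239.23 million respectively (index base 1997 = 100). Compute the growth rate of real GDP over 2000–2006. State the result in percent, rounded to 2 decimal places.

Deflate each year: 2000 → 6652.88/0.921 = 7223.54; 2006 → 10239.23/1.164 = 8796.59.
So real GDP changed by 8796.59/7223.54 − 1 = 0.2178, i.e. 21.78%.

21.78%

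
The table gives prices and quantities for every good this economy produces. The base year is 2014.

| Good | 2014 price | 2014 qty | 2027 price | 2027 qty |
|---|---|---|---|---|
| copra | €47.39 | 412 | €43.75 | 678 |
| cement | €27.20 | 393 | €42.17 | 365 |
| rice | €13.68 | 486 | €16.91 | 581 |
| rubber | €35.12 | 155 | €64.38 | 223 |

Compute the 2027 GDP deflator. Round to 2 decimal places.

119.71

Nominal GDP 2027 = 43.75·678 + 42.17·365 + 16.91·581 + 64.38·223 = 69236.00.
Real GDP 2027 (at 2014 prices) = 47.39·678 + 27.20·365 + 13.68·581 + 35.12·223 = 57838.26.
Deflator = Nominal/Real × 100 = 69236.00/57838.26 × 100 = 119.706.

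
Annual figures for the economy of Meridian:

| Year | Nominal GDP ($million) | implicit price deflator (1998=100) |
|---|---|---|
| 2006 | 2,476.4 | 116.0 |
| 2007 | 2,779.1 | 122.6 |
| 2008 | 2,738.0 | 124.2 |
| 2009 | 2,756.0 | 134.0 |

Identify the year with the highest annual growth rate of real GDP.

2007

2007: real = 2779.1/1.226 = 2266.80; growth vs 2006 (2134.83) = 6.18%.
2008: real = 2738.0/1.242 = 2204.51; growth vs 2007 (2266.80) = -2.75%.
2009: real = 2756.0/1.340 = 2056.72; growth vs 2008 (2204.51) = -6.70%.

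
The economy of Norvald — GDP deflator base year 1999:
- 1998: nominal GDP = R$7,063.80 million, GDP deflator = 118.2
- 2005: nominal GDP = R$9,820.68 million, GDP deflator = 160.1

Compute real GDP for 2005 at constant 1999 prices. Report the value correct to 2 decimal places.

R$6,134.09 million

Real GDP = Nominal / (GDP deflator/100) = 9820.68 / 1.601 = 6134.09.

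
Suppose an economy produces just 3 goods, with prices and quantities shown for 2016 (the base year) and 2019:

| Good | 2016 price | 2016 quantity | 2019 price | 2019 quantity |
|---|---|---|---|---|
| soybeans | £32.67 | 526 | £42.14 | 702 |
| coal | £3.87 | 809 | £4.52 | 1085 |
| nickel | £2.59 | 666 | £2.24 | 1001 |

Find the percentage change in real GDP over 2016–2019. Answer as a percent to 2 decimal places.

34.87%

Real GDP 2016 = Nominal GDP 2016 = 32.67·526 + 3.87·809 + 2.59·666 = 22040.19.
Real GDP 2019 (at 2016 prices) = 32.67·702 + 3.87·1085 + 2.59·1001 = 29725.88.
Real growth = 29725.88/22040.19 − 1 = 0.3487.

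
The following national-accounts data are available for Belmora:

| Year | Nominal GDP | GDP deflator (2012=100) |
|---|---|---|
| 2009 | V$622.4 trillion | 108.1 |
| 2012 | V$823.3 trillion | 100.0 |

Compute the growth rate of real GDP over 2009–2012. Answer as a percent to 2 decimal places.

Deflate each year: 2009 → 622.4/1.081 = 575.76; 2012 → 823.3/1.000 = 823.30.
So real GDP changed by 823.30/575.76 − 1 = 0.4299, i.e. 42.99%.

42.99%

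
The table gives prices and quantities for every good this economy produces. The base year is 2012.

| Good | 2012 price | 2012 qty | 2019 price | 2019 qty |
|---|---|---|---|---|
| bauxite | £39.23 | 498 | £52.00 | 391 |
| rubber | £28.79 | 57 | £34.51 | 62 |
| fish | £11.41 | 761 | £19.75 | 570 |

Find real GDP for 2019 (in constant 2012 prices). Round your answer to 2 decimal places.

£23627.61

Real GDP 2019 = Σ (p_2012 × q_2019) = 39.23·391 + 28.79·62 + 11.41·570 = 23627.61.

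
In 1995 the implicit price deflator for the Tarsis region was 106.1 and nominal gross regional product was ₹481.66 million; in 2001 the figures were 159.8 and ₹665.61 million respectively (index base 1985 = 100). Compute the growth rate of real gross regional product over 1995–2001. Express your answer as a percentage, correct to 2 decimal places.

-8.25%

Deflate each year: 1995 → 481.66/1.061 = 453.97; 2001 → 665.61/1.598 = 416.53.
So real gross regional product changed by 416.53/453.97 − 1 = -0.0825, i.e. -8.25%.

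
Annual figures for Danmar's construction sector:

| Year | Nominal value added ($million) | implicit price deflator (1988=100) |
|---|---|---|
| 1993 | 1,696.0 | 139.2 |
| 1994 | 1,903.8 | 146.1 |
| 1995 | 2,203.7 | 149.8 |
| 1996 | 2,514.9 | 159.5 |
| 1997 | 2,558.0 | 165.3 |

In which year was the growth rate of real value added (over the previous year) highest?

1994: real = 1903.8/1.461 = 1303.08; growth vs 1993 (1218.39) = 6.95%.
1995: real = 2203.7/1.498 = 1471.09; growth vs 1994 (1303.08) = 12.89%.
1996: real = 2514.9/1.595 = 1576.74; growth vs 1995 (1471.09) = 7.18%.
1997: real = 2558.0/1.653 = 1547.49; growth vs 1996 (1576.74) = -1.86%.

1995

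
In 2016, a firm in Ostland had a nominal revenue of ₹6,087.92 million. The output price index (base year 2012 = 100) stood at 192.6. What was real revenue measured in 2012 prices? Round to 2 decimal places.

Real revenue = Nominal / (output price index/100) = 6087.92 / 1.926 = 3160.91.

₹3,160.91 million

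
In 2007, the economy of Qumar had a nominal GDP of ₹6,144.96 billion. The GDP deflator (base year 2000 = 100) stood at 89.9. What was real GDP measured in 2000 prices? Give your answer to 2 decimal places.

₹6,835.33 billion

Real GDP = Nominal / (GDP deflator/100) = 6144.96 / 0.899 = 6835.33.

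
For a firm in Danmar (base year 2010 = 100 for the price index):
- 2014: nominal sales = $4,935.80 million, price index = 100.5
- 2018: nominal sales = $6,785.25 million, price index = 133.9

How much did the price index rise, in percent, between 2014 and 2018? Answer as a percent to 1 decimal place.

33.2%

Price-level change = 133.9 / 100.5 − 1 = 0.3323.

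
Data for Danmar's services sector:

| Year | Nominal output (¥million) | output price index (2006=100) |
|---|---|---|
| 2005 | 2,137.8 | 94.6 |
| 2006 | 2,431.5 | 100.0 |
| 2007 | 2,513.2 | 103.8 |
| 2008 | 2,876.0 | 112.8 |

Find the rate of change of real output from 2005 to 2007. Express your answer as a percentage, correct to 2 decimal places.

Real output 2005 = 2137.8/0.946 = 2259.83.
Real output 2007 = 2513.2/1.038 = 2421.19.
Change = 2421.19/2259.83 − 1 = 0.0714.

7.14%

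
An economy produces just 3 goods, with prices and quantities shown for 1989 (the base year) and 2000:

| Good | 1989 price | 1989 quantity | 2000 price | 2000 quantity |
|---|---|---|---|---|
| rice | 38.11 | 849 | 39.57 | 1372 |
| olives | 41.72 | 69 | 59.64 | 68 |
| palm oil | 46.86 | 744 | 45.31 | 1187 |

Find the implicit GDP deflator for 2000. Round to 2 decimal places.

Nominal GDP 2000 = 39.57·1372 + 59.64·68 + 45.31·1187 = 112128.53.
Real GDP 2000 (at 1989 prices) = 38.11·1372 + 41.72·68 + 46.86·1187 = 110746.70.
Deflator = Nominal/Real × 100 = 112128.53/110746.70 × 100 = 101.248.

101.25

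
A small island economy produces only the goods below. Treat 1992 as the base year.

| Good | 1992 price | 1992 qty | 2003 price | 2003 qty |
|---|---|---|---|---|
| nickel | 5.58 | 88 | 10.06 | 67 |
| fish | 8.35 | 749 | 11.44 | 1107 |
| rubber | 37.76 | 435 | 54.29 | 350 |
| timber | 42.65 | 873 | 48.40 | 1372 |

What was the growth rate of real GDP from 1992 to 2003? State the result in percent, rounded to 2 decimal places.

Real GDP 1992 = Nominal GDP 1992 = 5.58·88 + 8.35·749 + 37.76·435 + 42.65·873 = 60404.24.
Real GDP 2003 (at 1992 prices) = 5.58·67 + 8.35·1107 + 37.76·350 + 42.65·1372 = 81349.11.
Real growth = 81349.11/60404.24 − 1 = 0.3467.

34.67%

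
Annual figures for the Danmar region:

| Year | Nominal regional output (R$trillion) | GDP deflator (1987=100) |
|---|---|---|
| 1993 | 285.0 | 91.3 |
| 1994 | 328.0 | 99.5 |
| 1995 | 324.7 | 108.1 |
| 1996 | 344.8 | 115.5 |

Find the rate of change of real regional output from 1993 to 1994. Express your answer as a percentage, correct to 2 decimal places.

5.60%

Real regional output 1993 = 285.0/0.913 = 312.16.
Real regional output 1994 = 328.0/0.995 = 329.65.
Change = 329.65/312.16 − 1 = 0.0560.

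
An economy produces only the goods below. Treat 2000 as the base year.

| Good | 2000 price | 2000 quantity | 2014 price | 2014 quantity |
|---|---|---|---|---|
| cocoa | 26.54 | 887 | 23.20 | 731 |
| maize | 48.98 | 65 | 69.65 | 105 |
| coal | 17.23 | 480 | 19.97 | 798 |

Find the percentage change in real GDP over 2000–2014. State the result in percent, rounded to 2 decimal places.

Real GDP 2000 = Nominal GDP 2000 = 26.54·887 + 48.98·65 + 17.23·480 = 34995.08.
Real GDP 2014 (at 2000 prices) = 26.54·731 + 48.98·105 + 17.23·798 = 38293.18.
Real growth = 38293.18/34995.08 − 1 = 0.0942.

9.42%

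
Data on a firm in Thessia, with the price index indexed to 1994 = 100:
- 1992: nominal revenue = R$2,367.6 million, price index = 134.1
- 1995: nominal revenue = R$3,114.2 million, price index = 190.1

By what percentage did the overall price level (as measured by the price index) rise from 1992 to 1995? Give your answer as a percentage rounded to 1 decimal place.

Price-level change = 190.1 / 134.1 − 1 = 0.4176.

41.8%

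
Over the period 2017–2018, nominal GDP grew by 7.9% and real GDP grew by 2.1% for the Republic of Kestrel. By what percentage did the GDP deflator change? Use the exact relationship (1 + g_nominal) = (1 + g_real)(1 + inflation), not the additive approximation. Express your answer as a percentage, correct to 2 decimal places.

5.68%

(1 + g_nom) = (1 + g_real)(1 + π), so π = 1.0790 / 1.0210 − 1 = 0.05681.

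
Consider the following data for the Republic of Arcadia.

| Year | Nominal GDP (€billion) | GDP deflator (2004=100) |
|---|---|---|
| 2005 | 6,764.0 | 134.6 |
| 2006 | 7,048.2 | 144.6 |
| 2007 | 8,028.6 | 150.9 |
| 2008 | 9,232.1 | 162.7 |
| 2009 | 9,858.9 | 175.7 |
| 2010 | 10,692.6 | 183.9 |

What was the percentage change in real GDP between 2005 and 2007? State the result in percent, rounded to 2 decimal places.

5.87%

Real GDP 2005 = 6764.0/1.346 = 5025.26.
Real GDP 2007 = 8028.6/1.509 = 5320.48.
Change = 5320.48/5025.26 − 1 = 0.0587.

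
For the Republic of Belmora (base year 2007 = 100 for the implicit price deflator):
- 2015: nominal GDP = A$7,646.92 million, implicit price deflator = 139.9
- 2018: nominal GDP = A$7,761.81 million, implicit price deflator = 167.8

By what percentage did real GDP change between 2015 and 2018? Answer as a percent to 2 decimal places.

Deflate each year: 2015 → 7646.92/1.399 = 5465.99; 2018 → 7761.81/1.678 = 4625.63.
So real GDP changed by 4625.63/5465.99 − 1 = -0.1537, i.e. -15.37%.

-15.37%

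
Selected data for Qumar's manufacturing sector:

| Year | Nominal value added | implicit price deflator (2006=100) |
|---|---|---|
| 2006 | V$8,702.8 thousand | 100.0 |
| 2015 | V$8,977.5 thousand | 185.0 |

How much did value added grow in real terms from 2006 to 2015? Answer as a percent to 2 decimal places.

-44.24%

Real value added 2006 = 8702.8 / 1.000 = 8702.80.
Real value added 2015 = 8977.5 / 1.850 = 4852.70.
Real growth = 4852.70 / 8702.80 − 1 = -0.4424.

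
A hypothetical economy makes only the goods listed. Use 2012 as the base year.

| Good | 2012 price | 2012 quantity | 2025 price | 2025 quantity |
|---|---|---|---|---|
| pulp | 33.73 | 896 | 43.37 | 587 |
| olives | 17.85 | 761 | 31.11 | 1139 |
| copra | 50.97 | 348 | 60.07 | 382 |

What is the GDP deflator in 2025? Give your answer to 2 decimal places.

Nominal GDP 2025 = 43.37·587 + 31.11·1139 + 60.07·382 = 83839.22.
Real GDP 2025 (at 2012 prices) = 33.73·587 + 17.85·1139 + 50.97·382 = 59601.20.
Deflator = Nominal/Real × 100 = 83839.22/59601.20 × 100 = 140.667.

140.67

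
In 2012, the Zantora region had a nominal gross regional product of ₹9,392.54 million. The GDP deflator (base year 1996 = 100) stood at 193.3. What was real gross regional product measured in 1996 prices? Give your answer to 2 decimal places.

Real gross regional product = Nominal / (GDP deflator/100) = 9392.54 / 1.933 = 4859.05.

₹4,859.05 million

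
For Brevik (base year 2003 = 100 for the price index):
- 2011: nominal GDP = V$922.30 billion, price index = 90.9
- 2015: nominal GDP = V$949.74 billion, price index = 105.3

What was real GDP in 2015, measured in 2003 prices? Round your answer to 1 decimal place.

V$901.9 billion

Real GDP = Nominal / (price index/100) = 949.74 / 1.053 = 901.94.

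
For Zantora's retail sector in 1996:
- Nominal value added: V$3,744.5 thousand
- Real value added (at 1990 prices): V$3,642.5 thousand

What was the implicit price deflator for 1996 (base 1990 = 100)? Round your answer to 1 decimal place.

implicit price deflator = (Nominal / Real) × 100 = 3744.5 / 3642.5 × 100 = 102.80.

102.8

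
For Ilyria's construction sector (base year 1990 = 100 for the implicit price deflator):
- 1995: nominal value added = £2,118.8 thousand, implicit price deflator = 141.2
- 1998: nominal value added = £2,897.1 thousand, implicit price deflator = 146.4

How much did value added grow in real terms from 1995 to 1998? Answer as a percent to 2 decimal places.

Real value added 1995 = 2118.8 / 1.412 = 1500.57.
Real value added 1998 = 2897.1 / 1.464 = 1978.89.
Real growth = 1978.89 / 1500.57 − 1 = 0.3188.

31.88%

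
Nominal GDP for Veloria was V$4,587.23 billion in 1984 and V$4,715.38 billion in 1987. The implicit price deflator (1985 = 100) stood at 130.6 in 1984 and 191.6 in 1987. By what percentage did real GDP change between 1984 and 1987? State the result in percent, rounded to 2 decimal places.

-29.93%

Real GDP 1984 = 4587.23 / 1.306 = 3512.43.
Real GDP 1987 = 4715.38 / 1.916 = 2461.05.
Real growth = 2461.05 / 3512.43 − 1 = -0.2993.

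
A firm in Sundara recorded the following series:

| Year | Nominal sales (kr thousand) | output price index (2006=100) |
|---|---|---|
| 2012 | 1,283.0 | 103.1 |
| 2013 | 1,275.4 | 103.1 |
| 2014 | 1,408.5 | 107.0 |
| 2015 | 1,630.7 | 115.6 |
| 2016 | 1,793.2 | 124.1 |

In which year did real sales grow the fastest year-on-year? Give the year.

2013: real = 1275.4/1.031 = 1237.05; growth vs 2012 (1244.42) = -0.59%.
2014: real = 1408.5/1.070 = 1316.36; growth vs 2013 (1237.05) = 6.41%.
2015: real = 1630.7/1.156 = 1410.64; growth vs 2014 (1316.36) = 7.16%.
2016: real = 1793.2/1.241 = 1444.96; growth vs 2015 (1410.64) = 2.43%.

2015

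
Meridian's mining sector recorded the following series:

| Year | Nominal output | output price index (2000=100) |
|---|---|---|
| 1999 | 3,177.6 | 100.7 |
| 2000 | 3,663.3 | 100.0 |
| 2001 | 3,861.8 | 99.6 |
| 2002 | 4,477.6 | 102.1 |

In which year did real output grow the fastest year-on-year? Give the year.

2000: real = 3663.3/1.000 = 3663.30; growth vs 1999 (3155.51) = 16.09%.
2001: real = 3861.8/0.996 = 3877.31; growth vs 2000 (3663.30) = 5.84%.
2002: real = 4477.6/1.021 = 4385.50; growth vs 2001 (3877.31) = 13.11%.

2000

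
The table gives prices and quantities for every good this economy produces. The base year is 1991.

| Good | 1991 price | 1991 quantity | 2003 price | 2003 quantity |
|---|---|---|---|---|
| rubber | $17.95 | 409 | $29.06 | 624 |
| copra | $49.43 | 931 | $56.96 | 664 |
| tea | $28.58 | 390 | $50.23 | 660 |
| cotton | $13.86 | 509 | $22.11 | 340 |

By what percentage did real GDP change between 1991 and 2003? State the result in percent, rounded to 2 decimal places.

Real GDP 1991 = Nominal GDP 1991 = 17.95·409 + 49.43·931 + 28.58·390 + 13.86·509 = 71561.82.
Real GDP 2003 (at 1991 prices) = 17.95·624 + 49.43·664 + 28.58·660 + 13.86·340 = 67597.52.
Real growth = 67597.52/71561.82 − 1 = -0.0554.

-5.54%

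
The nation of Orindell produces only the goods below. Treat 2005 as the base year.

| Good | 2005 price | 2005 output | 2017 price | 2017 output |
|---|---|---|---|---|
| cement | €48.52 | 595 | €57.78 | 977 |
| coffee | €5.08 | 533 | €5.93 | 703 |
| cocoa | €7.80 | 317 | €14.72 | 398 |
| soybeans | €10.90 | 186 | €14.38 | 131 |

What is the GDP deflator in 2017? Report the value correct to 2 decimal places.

123.16

Nominal GDP 2017 = 57.78·977 + 5.93·703 + 14.72·398 + 14.38·131 = 68362.19.
Real GDP 2017 (at 2005 prices) = 48.52·977 + 5.08·703 + 7.80·398 + 10.90·131 = 55507.58.
Deflator = Nominal/Real × 100 = 68362.19/55507.58 × 100 = 123.158.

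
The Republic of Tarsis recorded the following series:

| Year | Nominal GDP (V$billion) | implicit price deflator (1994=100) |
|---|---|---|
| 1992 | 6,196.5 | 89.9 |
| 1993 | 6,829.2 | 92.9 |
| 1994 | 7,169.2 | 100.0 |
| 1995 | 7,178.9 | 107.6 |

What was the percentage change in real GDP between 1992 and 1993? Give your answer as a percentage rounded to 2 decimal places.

6.65%

Real GDP 1992 = 6196.5/0.899 = 6892.66.
Real GDP 1993 = 6829.2/0.929 = 7351.13.
Change = 7351.13/6892.66 − 1 = 0.0665.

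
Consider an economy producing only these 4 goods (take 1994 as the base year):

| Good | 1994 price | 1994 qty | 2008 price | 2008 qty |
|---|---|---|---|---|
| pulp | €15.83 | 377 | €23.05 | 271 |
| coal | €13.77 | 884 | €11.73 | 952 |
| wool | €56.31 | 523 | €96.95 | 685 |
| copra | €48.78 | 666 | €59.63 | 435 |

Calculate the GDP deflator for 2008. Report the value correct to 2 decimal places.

142.20

Nominal GDP 2008 = 23.05·271 + 11.73·952 + 96.95·685 + 59.63·435 = 109763.31.
Real GDP 2008 (at 1994 prices) = 15.83·271 + 13.77·952 + 56.31·685 + 48.78·435 = 77190.62.
Deflator = Nominal/Real × 100 = 109763.31/77190.62 × 100 = 142.198.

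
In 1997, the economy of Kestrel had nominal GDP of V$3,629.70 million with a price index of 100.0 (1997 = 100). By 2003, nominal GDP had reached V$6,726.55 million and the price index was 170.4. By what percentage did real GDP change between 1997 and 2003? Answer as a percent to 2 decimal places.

8.76%

Real GDP 1997 = 3629.70 / 1.000 = 3629.70.
Real GDP 2003 = 6726.55 / 1.704 = 3947.51.
Real growth = 3947.51 / 3629.70 − 1 = 0.0876.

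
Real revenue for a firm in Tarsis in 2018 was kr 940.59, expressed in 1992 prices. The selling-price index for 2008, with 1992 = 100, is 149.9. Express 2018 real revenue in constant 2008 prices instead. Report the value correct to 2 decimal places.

kr 1,409.94

Real revenue in 2008 prices = Real revenue in 1992 prices × (P_2008/P_1992) = 940.59 × 1.499 = 1409.94.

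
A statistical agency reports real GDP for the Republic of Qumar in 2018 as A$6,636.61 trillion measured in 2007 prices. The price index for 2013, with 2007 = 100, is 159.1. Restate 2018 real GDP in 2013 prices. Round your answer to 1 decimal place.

Real GDP in 2013 prices = Real GDP in 2007 prices × (P_2013/P_2007) = 6636.61 × 1.591 = 10558.85.

A$10,558.8 trillion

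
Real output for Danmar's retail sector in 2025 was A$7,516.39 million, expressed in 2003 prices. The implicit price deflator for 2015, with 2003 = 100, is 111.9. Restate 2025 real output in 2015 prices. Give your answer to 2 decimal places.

Real output in 2015 prices = Real output in 2003 prices × (P_2015/P_2003) = 7516.39 × 1.119 = 8410.84.

A$8,410.84 million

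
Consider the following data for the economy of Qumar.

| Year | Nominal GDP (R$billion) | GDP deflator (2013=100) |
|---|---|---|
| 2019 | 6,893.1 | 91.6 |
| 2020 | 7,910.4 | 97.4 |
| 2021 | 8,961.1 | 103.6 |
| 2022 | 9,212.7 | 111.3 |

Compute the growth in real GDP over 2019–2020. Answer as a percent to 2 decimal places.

7.92%

Real GDP 2019 = 6893.1/0.916 = 7525.22.
Real GDP 2020 = 7910.4/0.974 = 8121.56.
Change = 8121.56/7525.22 − 1 = 0.0792.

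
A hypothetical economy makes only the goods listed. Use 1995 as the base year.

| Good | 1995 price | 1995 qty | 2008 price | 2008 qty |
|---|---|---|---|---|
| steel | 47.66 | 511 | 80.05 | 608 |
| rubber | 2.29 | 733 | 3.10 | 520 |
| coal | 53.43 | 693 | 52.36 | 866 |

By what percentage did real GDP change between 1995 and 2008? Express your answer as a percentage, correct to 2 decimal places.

21.22%

Real GDP 1995 = Nominal GDP 1995 = 47.66·511 + 2.29·733 + 53.43·693 = 63059.82.
Real GDP 2008 (at 1995 prices) = 47.66·608 + 2.29·520 + 53.43·866 = 76438.46.
Real growth = 76438.46/63059.82 − 1 = 0.2122.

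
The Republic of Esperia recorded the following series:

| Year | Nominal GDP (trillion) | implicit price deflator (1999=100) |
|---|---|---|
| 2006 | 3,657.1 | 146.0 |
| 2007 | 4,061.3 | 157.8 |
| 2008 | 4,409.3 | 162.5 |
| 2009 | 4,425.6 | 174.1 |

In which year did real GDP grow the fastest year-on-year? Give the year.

2008

2007: real = 4061.3/1.578 = 2573.70; growth vs 2006 (2504.86) = 2.75%.
2008: real = 4409.3/1.625 = 2713.42; growth vs 2007 (2573.70) = 5.43%.
2009: real = 4425.6/1.741 = 2541.99; growth vs 2008 (2713.42) = -6.32%.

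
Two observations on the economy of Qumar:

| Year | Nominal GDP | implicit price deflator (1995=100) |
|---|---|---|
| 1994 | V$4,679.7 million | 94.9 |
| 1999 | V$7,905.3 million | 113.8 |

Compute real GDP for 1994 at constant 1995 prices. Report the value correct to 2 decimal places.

Real GDP = Nominal / (implicit price deflator/100) = 4679.7 / 0.949 = 4931.19.

V$4,931.19 million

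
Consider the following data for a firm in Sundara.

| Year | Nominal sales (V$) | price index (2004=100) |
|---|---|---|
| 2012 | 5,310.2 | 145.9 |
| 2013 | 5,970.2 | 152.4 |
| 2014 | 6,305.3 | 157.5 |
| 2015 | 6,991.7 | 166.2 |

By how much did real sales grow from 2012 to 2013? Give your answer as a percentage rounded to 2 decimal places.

7.63%

Real sales 2012 = 5310.2/1.459 = 3639.62.
Real sales 2013 = 5970.2/1.524 = 3917.45.
Change = 3917.45/3639.62 − 1 = 0.0763.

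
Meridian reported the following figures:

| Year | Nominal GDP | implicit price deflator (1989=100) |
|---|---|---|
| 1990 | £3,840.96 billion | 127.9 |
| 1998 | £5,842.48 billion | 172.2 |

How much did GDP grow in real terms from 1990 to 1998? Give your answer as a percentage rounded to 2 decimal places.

Real GDP 1990 = 3840.96 / 1.279 = 3003.10.
Real GDP 1998 = 5842.48 / 1.722 = 3392.85.
Real growth = 3392.85 / 3003.10 − 1 = 0.1298.

12.98%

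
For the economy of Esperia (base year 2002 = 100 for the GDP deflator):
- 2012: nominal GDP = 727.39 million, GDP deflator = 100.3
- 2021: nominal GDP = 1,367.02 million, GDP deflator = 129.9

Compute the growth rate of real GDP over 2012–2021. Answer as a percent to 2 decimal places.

45.11%

Deflate each year: 2012 → 727.39/1.003 = 725.21; 2021 → 1367.02/1.299 = 1052.36.
So real GDP changed by 1052.36/725.21 − 1 = 0.4511, i.e. 45.11%.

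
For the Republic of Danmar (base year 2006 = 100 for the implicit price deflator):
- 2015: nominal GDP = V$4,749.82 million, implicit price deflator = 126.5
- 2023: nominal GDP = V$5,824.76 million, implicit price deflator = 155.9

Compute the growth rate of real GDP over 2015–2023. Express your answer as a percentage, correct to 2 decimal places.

Deflate each year: 2015 → 4749.82/1.265 = 3754.80; 2023 → 5824.76/1.559 = 3736.22.
So real GDP changed by 3736.22/3754.80 − 1 = -0.0049, i.e. -0.49%.

-0.49%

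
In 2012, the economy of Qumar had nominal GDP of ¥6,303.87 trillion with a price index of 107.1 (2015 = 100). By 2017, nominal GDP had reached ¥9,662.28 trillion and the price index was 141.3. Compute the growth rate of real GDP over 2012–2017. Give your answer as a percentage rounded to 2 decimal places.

Deflate each year: 2012 → 6303.87/1.071 = 5885.97; 2017 → 9662.28/1.413 = 6838.13.
So real GDP changed by 6838.13/5885.97 − 1 = 0.1618, i.e. 16.18%.

16.18%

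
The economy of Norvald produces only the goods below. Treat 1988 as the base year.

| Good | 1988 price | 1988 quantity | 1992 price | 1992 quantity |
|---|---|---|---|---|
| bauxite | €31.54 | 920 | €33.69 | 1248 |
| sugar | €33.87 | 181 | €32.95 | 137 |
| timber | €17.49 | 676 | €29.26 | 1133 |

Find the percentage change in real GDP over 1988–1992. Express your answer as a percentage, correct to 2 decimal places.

Real GDP 1988 = Nominal GDP 1988 = 31.54·920 + 33.87·181 + 17.49·676 = 46970.51.
Real GDP 1992 (at 1988 prices) = 31.54·1248 + 33.87·137 + 17.49·1133 = 63818.28.
Real growth = 63818.28/46970.51 − 1 = 0.3587.

35.87%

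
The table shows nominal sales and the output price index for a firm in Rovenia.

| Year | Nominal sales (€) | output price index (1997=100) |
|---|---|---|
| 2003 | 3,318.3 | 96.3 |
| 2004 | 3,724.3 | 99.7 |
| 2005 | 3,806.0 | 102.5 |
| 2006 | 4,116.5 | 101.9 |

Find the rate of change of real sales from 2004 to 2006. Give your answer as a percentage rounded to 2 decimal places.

8.14%

Real sales 2004 = 3724.3/0.997 = 3735.51.
Real sales 2006 = 4116.5/1.019 = 4039.74.
Change = 4039.74/3735.51 − 1 = 0.0814.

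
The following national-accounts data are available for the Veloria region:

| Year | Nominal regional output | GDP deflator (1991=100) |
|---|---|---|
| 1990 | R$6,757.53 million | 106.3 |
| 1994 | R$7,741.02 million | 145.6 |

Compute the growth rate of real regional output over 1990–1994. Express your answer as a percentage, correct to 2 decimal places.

Deflate each year: 1990 → 6757.53/1.063 = 6357.04; 1994 → 7741.02/1.456 = 5316.63.
So real regional output changed by 5316.63/6357.04 − 1 = -0.1637, i.e. -16.37%.

-16.37%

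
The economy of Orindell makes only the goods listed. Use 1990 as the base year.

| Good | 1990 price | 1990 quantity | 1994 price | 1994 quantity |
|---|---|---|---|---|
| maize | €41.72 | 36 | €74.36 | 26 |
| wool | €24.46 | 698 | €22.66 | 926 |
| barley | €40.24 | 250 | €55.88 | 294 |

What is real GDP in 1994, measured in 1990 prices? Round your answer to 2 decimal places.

Real GDP 1994 = Σ (p_1990 × q_1994) = 41.72·26 + 24.46·926 + 40.24·294 = 35565.24.

€35565.24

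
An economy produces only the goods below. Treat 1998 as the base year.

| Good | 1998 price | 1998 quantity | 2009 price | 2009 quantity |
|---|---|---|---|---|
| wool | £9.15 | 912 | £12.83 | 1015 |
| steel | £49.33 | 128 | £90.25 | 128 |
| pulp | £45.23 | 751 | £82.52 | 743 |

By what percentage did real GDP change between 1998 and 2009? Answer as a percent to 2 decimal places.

1.19%

Real GDP 1998 = Nominal GDP 1998 = 9.15·912 + 49.33·128 + 45.23·751 = 48626.77.
Real GDP 2009 (at 1998 prices) = 9.15·1015 + 49.33·128 + 45.23·743 = 49207.38.
Real growth = 49207.38/48626.77 − 1 = 0.0119.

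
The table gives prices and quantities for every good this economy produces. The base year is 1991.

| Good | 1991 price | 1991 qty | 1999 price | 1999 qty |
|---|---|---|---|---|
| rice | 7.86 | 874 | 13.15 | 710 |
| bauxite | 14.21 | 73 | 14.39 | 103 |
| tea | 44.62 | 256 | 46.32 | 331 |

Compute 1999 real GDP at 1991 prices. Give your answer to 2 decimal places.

21813.45

Real GDP 1999 = Σ (p_1991 × q_1999) = 7.86·710 + 14.21·103 + 44.62·331 = 21813.45.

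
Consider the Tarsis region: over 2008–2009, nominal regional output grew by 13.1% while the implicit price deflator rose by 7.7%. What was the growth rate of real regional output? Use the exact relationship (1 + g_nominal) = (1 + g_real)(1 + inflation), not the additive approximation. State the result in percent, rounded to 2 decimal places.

5.01%

(1 + g_nom) = (1 + g_real)(1 + π), so g_real = 1.1310 / 1.0770 − 1 = 0.05014.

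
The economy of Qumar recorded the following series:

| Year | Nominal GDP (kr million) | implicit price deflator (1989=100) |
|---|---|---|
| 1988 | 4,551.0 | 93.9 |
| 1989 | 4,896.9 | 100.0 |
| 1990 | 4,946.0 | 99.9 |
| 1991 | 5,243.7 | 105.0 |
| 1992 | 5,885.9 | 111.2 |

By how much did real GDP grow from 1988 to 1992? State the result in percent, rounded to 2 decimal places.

Real GDP 1988 = 4551.0/0.939 = 4846.65.
Real GDP 1992 = 5885.9/1.112 = 5293.08.
Change = 5293.08/4846.65 − 1 = 0.0921.

9.21%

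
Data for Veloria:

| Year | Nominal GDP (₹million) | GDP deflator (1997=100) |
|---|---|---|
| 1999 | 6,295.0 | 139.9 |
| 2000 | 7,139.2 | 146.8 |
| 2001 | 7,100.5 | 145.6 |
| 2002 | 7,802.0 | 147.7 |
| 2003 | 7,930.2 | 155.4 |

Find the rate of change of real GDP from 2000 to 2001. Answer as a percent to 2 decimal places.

0.28%

Real GDP 2000 = 7139.2/1.468 = 4863.22.
Real GDP 2001 = 7100.5/1.456 = 4876.72.
Change = 4876.72/4863.22 − 1 = 0.0028.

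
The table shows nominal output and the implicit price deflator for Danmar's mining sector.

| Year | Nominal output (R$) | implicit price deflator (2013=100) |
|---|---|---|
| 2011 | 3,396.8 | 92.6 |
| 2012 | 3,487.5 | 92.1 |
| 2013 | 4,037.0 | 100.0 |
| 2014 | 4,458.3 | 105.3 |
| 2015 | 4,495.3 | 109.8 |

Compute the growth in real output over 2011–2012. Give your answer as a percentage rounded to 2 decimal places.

3.23%

Real output 2011 = 3396.8/0.926 = 3668.25.
Real output 2012 = 3487.5/0.921 = 3786.64.
Change = 3786.64/3668.25 − 1 = 0.0323.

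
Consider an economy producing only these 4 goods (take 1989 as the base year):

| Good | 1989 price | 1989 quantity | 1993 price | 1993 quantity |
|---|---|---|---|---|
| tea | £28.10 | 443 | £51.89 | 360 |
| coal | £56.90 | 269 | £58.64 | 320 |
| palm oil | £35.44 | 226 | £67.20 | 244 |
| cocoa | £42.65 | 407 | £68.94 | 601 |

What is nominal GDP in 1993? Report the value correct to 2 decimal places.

Nominal GDP 1993 = Σ (p_1993 × q_1993) = 51.89·360 + 58.64·320 + 67.20·244 + 68.94·601 = 95274.94.

£95274.94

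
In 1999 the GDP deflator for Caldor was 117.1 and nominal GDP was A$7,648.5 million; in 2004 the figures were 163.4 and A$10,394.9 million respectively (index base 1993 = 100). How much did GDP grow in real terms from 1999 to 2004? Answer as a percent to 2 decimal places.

-2.60%

Deflate each year: 1999 → 7648.5/1.171 = 6531.60; 2004 → 10394.9/1.634 = 6361.63.
So real GDP changed by 6361.63/6531.60 − 1 = -0.0260, i.e. -2.60%.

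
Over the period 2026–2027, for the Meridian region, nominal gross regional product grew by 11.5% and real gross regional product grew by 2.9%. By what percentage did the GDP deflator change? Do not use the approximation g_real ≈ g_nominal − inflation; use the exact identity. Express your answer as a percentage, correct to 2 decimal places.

(1 + g_nom) = (1 + g_real)(1 + π), so π = 1.1150 / 1.0290 − 1 = 0.08358.

8.36%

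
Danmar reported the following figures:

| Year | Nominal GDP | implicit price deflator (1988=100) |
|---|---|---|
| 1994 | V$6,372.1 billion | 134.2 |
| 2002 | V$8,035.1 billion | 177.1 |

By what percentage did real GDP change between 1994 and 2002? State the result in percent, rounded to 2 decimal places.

-4.45%

Real GDP 1994 = 6372.1 / 1.342 = 4748.21.
Real GDP 2002 = 8035.1 / 1.771 = 4537.04.
Real growth = 4537.04 / 4748.21 − 1 = -0.0445.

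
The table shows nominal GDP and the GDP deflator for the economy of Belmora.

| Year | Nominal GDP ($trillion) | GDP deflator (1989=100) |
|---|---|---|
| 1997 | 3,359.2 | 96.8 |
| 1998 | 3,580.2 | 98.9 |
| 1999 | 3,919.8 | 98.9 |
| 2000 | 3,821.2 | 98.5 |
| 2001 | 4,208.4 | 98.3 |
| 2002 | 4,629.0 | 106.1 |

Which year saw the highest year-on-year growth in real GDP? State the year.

1998: real = 3580.2/0.989 = 3620.02; growth vs 1997 (3470.25) = 4.32%.
1999: real = 3919.8/0.989 = 3963.40; growth vs 1998 (3620.02) = 9.49%.
2000: real = 3821.2/0.985 = 3879.39; growth vs 1999 (3963.40) = -2.12%.
2001: real = 4208.4/0.983 = 4281.18; growth vs 2000 (3879.39) = 10.36%.
2002: real = 4629.0/1.061 = 4362.87; growth vs 2001 (4281.18) = 1.91%.

2001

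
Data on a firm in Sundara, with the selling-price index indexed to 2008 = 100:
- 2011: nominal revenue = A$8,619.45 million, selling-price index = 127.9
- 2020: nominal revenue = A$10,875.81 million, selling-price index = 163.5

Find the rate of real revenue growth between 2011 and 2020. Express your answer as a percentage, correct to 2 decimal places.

Deflate each year: 2011 → 8619.45/1.279 = 6739.21; 2020 → 10875.81/1.635 = 6651.87.
So real revenue changed by 6651.87/6739.21 − 1 = -0.0130, i.e. -1.30%.

-1.30%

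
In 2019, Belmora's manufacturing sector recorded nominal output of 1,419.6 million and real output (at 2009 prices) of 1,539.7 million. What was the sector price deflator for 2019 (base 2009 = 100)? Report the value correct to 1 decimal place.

sector price deflator = (Nominal / Real) × 100 = 1419.6 / 1539.7 × 100 = 92.20.

92.2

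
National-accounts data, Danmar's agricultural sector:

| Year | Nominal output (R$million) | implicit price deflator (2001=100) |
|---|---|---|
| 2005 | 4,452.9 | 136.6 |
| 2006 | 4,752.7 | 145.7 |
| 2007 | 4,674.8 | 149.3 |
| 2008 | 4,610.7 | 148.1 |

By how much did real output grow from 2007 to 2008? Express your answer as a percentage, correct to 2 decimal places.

-0.57%

Real output 2007 = 4674.8/1.493 = 3131.15.
Real output 2008 = 4610.7/1.481 = 3113.23.
Change = 3113.23/3131.15 − 1 = -0.0057.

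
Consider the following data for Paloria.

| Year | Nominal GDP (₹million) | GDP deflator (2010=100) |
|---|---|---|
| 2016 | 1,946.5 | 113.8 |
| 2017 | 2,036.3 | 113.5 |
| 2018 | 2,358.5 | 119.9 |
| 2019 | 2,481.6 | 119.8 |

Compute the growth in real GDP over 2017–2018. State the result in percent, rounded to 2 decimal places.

9.64%

Real GDP 2017 = 2036.3/1.135 = 1794.10.
Real GDP 2018 = 2358.5/1.199 = 1967.06.
Change = 1967.06/1794.10 − 1 = 0.0964.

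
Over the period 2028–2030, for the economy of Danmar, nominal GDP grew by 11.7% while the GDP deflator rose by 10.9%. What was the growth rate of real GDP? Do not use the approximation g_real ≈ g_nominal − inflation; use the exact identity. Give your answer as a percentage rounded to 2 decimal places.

0.72%

(1 + g_nom) = (1 + g_real)(1 + π), so g_real = 1.1170 / 1.1090 − 1 = 0.00721.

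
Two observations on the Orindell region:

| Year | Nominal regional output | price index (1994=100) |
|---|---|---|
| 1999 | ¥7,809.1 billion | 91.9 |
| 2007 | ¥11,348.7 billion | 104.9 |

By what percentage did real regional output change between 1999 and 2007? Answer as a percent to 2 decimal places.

27.32%

Real regional output 1999 = 7809.1 / 0.919 = 8497.39.
Real regional output 2007 = 11348.7 / 1.049 = 10818.59.
Real growth = 10818.59 / 8497.39 − 1 = 0.2732.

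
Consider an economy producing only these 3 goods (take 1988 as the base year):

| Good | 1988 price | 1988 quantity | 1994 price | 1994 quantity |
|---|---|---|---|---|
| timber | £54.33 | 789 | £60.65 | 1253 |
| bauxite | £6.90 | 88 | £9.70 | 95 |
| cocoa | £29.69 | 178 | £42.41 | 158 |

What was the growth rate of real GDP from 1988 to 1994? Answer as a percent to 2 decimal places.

50.58%

Real GDP 1988 = Nominal GDP 1988 = 54.33·789 + 6.90·88 + 29.69·178 = 48758.39.
Real GDP 1994 (at 1988 prices) = 54.33·1253 + 6.90·95 + 29.69·158 = 73422.01.
Real growth = 73422.01/48758.39 − 1 = 0.5058.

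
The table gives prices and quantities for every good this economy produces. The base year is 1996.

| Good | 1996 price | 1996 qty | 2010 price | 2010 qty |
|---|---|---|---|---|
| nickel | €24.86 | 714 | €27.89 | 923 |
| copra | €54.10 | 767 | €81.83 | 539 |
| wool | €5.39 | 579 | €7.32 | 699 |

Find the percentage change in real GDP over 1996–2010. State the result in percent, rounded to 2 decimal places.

Real GDP 1996 = Nominal GDP 1996 = 24.86·714 + 54.10·767 + 5.39·579 = 62365.55.
Real GDP 2010 (at 1996 prices) = 24.86·923 + 54.10·539 + 5.39·699 = 55873.29.
Real growth = 55873.29/62365.55 − 1 = -0.1041.

-10.41%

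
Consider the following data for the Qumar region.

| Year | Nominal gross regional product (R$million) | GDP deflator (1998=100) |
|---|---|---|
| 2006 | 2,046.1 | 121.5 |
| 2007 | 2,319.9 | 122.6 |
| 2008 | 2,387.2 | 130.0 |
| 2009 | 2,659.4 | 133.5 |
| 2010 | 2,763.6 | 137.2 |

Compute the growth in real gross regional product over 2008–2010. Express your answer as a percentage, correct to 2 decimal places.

Real gross regional product 2008 = 2387.2/1.300 = 1836.31.
Real gross regional product 2010 = 2763.6/1.372 = 2014.29.
Change = 2014.29/1836.31 − 1 = 0.0969.

9.69%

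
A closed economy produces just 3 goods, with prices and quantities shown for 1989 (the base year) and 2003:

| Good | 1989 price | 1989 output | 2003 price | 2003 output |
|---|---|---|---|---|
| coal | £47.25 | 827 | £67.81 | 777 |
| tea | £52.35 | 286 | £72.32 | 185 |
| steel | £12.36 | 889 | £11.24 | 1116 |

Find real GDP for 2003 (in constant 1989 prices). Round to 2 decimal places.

£60191.76

Real GDP 2003 = Σ (p_1989 × q_2003) = 47.25·777 + 52.35·185 + 12.36·1116 = 60191.76.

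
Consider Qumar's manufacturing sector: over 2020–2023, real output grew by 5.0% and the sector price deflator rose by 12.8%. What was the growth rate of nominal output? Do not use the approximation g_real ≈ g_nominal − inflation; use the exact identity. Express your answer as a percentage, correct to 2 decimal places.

(1 + g_nom) = (1 + g_real)(1 + π) = 1.0500 × 1.1280 = 1.18440.

18.44%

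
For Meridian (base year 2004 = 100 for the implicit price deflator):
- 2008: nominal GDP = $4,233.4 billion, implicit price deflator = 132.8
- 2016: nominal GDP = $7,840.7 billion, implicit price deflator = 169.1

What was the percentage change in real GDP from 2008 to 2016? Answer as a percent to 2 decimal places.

Deflate each year: 2008 → 4233.4/1.328 = 3187.80; 2016 → 7840.7/1.691 = 4636.72.
So real GDP changed by 4636.72/3187.80 − 1 = 0.4545, i.e. 45.45%.

45.45%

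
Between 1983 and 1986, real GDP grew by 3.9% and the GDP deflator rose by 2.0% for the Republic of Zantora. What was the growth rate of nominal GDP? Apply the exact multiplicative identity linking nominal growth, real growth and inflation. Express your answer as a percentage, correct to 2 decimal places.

5.98%

(1 + g_nom) = (1 + g_real)(1 + π) = 1.0390 × 1.0200 = 1.05978.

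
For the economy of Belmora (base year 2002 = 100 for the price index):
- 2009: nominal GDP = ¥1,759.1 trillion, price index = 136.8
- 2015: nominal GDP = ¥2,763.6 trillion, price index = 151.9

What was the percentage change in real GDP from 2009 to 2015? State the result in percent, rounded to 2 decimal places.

Real GDP 2009 = 1759.1 / 1.368 = 1285.89.
Real GDP 2015 = 2763.6 / 1.519 = 1819.35.
Real growth = 1819.35 / 1285.89 − 1 = 0.4149.

41.49%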